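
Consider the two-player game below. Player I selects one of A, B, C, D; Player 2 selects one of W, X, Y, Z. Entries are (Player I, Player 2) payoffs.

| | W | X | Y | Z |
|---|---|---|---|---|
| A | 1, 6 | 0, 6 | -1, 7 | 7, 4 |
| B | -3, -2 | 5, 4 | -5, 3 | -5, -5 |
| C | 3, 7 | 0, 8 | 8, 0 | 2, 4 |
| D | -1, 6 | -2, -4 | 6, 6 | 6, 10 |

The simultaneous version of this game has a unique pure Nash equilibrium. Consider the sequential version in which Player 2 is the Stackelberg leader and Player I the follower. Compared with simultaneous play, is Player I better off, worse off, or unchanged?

worse off

Player I best-responds to each possible Player 2 move:
- W: BR = C, leader payoff 7.
- X: BR = B, leader payoff 4.
- Y: BR = C, leader payoff 0.
- Z: BR = A, leader payoff 4.
Player 2's induced payoffs are 7, 4, 0, 4, so Player 2 commits to W. Subgame-perfect outcome: (C, W) with payoffs (3, 7).
Under simultaneous play:
Player I's best replies: W→C; X→B; Y→C; Z→A.
Player 2's best replies: A→Y; B→X; C→X; D→Z.
The unique mutual best reply is (B, X), giving (5, 4).
Player I earns 3 sequentially versus 5 at the Nash outcome: worse off.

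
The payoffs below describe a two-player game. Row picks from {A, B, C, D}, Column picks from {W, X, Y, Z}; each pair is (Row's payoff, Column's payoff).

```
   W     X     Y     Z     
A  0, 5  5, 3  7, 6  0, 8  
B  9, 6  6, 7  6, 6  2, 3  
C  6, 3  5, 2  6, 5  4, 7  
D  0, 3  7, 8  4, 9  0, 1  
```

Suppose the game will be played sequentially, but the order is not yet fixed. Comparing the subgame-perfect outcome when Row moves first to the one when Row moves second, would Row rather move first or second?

second

If Row leads: Column's best replies are A→Z, B→X, C→Z, D→Y; Row's induced payoffs 0, 6, 4, 4; outcome (B, X), payoffs (6, 7).
If Column leads: Row's best replies are W→B, X→D, Y→A, Z→C; Column's induced payoffs 6, 8, 6, 7; outcome (D, X), payoffs (7, 8).
Row gets 6 moving first and 7 moving second, so Row prefers to move second.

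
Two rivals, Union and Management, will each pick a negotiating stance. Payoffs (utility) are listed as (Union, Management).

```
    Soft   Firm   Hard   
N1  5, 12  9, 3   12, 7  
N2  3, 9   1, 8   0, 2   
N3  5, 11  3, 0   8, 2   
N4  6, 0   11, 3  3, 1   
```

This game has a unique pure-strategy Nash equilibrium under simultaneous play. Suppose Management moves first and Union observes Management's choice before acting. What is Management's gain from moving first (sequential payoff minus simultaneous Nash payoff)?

4

Union best-responds to each possible Management move:
- Soft: Union compares 5, 3, 5, 6 and picks N4; Management would get 0.
- Firm: Union compares 9, 1, 3, 11 and picks N4; Management would get 3.
- Hard: Union compares 12, 0, 8, 3 and picks N1; Management would get 7.
Among 0, 3, 7, the best is 7 at Hard. Subgame-perfect outcome: (N1, Hard) with payoffs (12, 7).
For the simultaneous game, intersect best replies.
Union's best replies: Soft→N4; Firm→N4; Hard→N1.
Management's best replies: N1→Soft; N2→Soft; N3→Soft; N4→Firm.
The unique mutual best reply is (N4, Firm), giving (11, 3).
Management's commitment gain: 7 − 3 = 4.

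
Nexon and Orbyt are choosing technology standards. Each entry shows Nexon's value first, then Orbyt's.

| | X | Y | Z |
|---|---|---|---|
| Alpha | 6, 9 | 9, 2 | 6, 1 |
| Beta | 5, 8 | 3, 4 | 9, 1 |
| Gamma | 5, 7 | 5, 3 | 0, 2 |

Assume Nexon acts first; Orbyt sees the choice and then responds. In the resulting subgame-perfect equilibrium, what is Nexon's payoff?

Orbyt best-responds to each possible Nexon move:
- Alpha: Orbyt compares 9, 2, 1 and picks X; Nexon would get 6.
- Beta: Orbyt compares 8, 4, 1 and picks X; Nexon would get 5.
- Gamma: Orbyt compares 7, 3, 2 and picks X; Nexon would get 5.
Nexon's induced payoffs are 6, 5, 5, so Nexon commits to Alpha. Subgame-perfect outcome: (Alpha, X) with payoffs (6, 9).

6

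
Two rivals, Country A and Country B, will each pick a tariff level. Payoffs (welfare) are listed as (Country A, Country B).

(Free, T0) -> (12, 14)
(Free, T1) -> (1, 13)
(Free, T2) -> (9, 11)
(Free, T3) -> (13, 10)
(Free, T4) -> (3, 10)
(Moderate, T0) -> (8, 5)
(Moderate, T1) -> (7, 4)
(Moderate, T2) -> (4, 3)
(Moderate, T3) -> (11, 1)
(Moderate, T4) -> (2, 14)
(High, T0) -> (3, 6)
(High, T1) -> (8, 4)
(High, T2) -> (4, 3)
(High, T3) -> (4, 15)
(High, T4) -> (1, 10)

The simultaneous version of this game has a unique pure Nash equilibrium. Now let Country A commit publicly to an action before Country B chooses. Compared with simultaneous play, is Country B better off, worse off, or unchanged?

unchanged

Work backward from Country B's decision.
- Free: Country B compares 14, 13, 11, 10, 10 and picks T0; Country A would get 12.
- Moderate: Country B compares 5, 4, 3, 1, 14 and picks T4; Country A would get 2.
- High: Country B compares 6, 4, 3, 15, 10 and picks T3; Country A would get 4.
Maximizing over 12, 2, 4, Country A chooses Free. Subgame-perfect outcome: (Free, T0) with payoffs (12, 14).
For the simultaneous game, intersect best replies.
Country A's best replies: T0→Free; T1→High; T2→Free; T3→Free; T4→Free.
Country B's best replies: Free→T0; Moderate→T4; High→T3.
Only (Free, T0) has each player best-responding; Nash payoffs (12, 14).
Country B earns 14 sequentially versus 14 at the Nash outcome: unchanged.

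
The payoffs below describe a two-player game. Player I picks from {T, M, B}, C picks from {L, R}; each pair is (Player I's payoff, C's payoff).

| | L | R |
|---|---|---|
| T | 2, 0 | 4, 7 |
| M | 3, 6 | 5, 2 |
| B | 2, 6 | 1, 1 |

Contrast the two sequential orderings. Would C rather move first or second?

If Player I leads: C's best replies are T→R, M→L, B→L; Player I's induced payoffs 4, 3, 2; outcome (T, R), payoffs (4, 7).
If C leads: Player I's best replies are L→M, R→M; C's induced payoffs 6, 2; outcome (M, L), payoffs (3, 6).
C gets 6 moving first and 7 moving second, so C prefers to move second.

second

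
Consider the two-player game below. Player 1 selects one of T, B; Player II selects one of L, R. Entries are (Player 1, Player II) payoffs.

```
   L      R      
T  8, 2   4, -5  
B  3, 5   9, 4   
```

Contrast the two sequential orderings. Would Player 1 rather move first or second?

If Player 1 leads: Player II's best replies are T→L, B→L; Player 1's induced payoffs 8, 3; outcome (T, L), payoffs (8, 2).
If Player II leads: Player 1's best replies are L→T, R→B; Player II's induced payoffs 2, 4; outcome (B, R), payoffs (9, 4).
Player 1 gets 8 moving first and 9 moving second, so Player 1 prefers to move second.

second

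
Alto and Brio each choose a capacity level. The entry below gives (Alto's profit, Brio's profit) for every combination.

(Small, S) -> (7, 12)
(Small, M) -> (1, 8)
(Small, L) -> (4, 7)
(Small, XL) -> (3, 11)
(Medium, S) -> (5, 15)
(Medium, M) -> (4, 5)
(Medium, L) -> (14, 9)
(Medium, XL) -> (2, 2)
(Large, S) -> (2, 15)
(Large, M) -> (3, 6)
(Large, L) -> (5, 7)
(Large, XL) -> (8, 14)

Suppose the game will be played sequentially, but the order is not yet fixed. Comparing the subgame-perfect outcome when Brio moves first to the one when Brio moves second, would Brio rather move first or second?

If Alto leads: Brio's best replies are Small→S, Medium→S, Large→S; Alto's induced payoffs 7, 5, 2; outcome (Small, S), payoffs (7, 12).
If Brio leads: Alto's best replies are S→Small, M→Medium, L→Medium, XL→Large; Brio's induced payoffs 12, 5, 9, 14; outcome (Large, XL), payoffs (8, 14).
Brio gets 14 moving first and 12 moving second, so Brio prefers to move first.

first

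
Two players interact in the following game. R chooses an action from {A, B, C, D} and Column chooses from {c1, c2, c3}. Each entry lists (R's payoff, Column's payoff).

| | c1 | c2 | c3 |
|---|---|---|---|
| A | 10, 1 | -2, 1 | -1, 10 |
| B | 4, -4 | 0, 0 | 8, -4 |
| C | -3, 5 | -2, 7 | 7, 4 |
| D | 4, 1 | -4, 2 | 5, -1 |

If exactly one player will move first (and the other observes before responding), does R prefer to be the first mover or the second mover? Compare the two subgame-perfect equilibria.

second

If R leads: Column's best replies are A→c3, B→c2, C→c2, D→c2; R's induced payoffs -1, 0, -2, -4; outcome (B, c2), payoffs (0, 0).
If Column leads: R's best replies are c1→A, c2→B, c3→B; Column's induced payoffs 1, 0, -4; outcome (A, c1), payoffs (10, 1).
R gets 0 moving first and 10 moving second, so R prefers to move second.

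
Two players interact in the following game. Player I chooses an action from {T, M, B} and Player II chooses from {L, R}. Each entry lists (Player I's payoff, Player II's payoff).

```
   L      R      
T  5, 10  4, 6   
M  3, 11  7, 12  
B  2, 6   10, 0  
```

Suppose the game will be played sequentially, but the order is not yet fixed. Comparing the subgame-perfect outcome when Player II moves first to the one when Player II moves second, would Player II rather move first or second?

second

If Player I leads: Player II's best replies are T→L, M→R, B→L; Player I's induced payoffs 5, 7, 2; outcome (M, R), payoffs (7, 12).
If Player II leads: Player I's best replies are L→T, R→B; Player II's induced payoffs 10, 0; outcome (T, L), payoffs (5, 10).
Player II gets 10 moving first and 12 moving second, so Player II prefers to move second.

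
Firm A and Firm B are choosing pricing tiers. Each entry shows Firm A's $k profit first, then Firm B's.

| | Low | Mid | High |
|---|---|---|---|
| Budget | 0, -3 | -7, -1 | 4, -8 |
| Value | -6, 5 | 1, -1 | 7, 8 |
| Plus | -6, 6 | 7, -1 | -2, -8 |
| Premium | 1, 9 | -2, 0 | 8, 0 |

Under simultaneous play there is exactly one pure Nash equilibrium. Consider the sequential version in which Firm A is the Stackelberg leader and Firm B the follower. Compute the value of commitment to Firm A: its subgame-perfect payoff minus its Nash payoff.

6

Work backward from Firm B's decision.
- Budget: BR = Mid, leader payoff -7.
- Value: BR = High, leader payoff 7.
- Plus: BR = Low, leader payoff -6.
- Premium: BR = Low, leader payoff 1.
Firm A's induced payoffs are -7, 7, -6, 1, so Firm A commits to Value. Subgame-perfect outcome: (Value, High) with payoffs (7, 8).
For the simultaneous game, intersect best replies.
Firm A's best replies: Low→Premium; Mid→Plus; High→Premium.
Firm B's best replies: Budget→Mid; Value→High; Plus→Low; Premium→Low.
The unique mutual best reply is (Premium, Low), giving (1, 9).
Firm A's commitment gain: 7 − 1 = 6.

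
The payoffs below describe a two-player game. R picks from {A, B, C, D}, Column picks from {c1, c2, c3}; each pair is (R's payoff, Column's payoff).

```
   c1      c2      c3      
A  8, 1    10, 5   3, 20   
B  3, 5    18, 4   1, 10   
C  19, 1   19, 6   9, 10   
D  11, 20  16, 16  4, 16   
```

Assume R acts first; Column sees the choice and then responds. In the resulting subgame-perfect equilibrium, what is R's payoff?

Work backward from Column's decision.
- A: Column compares 1, 5, 20 and picks c3; R would get 3.
- B: Column compares 5, 4, 10 and picks c3; R would get 1.
- C: Column compares 1, 6, 10 and picks c3; R would get 9.
- D: Column compares 20, 16, 16 and picks c1; R would get 11.
Among 3, 1, 9, 11, the best is 11 at D. Subgame-perfect outcome: (D, c1) with payoffs (11, 20).

11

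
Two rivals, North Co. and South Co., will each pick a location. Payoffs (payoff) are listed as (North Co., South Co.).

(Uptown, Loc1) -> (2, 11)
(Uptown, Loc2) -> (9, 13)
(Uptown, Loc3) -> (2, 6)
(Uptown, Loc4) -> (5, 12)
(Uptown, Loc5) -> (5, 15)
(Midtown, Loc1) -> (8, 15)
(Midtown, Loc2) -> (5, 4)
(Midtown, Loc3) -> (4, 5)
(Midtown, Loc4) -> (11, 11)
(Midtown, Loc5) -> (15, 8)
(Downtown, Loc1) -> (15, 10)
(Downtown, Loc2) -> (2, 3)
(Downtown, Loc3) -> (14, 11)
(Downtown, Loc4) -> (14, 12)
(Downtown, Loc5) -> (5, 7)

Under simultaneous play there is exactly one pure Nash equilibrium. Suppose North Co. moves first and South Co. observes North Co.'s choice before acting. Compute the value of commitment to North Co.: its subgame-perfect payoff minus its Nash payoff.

0

Backward induction with North Co. moving first.
- Uptown: South Co. compares 11, 13, 6, 12, 15 and picks Loc5; North Co. would get 5.
- Midtown: South Co. compares 15, 4, 5, 11, 8 and picks Loc1; North Co. would get 8.
- Downtown: South Co. compares 10, 3, 11, 12, 7 and picks Loc4; North Co. would get 14.
North Co.'s induced payoffs are 5, 8, 14, so North Co. commits to Downtown. Subgame-perfect outcome: (Downtown, Loc4) with payoffs (14, 12).
Under simultaneous play:
North Co.'s best replies: Loc1→Downtown; Loc2→Uptown; Loc3→Downtown; Loc4→Downtown; Loc5→Midtown.
South Co.'s best replies: Uptown→Loc5; Midtown→Loc1; Downtown→Loc4.
The unique mutual best reply is (Downtown, Loc4), giving (14, 12).
North Co.'s commitment gain: 14 − 14 = 0.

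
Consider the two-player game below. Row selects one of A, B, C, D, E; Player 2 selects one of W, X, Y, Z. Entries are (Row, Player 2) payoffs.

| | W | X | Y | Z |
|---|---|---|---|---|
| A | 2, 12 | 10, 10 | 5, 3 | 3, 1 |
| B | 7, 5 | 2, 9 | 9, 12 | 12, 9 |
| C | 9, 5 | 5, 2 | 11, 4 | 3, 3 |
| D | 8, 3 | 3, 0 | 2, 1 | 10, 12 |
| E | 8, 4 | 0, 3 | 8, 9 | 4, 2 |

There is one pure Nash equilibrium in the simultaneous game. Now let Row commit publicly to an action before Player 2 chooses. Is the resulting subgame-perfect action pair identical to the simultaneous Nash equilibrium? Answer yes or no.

no

Backward induction with Row moving first.
- A → Player 2 plays W (best of 12, 10, 3, 1); Row gets 2.
- B → Player 2 plays Y (best of 5, 9, 12, 9); Row gets 9.
- C → Player 2 plays W (best of 5, 2, 4, 3); Row gets 9.
- D → Player 2 plays Z (best of 3, 0, 1, 12); Row gets 10.
- E → Player 2 plays Y (best of 4, 3, 9, 2); Row gets 8.
Maximizing over 2, 9, 9, 10, 8, Row chooses D. Subgame-perfect outcome: (D, Z) with payoffs (10, 12).
Under simultaneous play:
Row's best replies: W→C; X→A; Y→C; Z→B.
Player 2's best replies: A→W; B→Y; C→W; D→Z; E→Y.
The unique mutual best reply is (C, W), giving (9, 5).
Sequential outcome (D, Z) differs from the Nash profile (C, W).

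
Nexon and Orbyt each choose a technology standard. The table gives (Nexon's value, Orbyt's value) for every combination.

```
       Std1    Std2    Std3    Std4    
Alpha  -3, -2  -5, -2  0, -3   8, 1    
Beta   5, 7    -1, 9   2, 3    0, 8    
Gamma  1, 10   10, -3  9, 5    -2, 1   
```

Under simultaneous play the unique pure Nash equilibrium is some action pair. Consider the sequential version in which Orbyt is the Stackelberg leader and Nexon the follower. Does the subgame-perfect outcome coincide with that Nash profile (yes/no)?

Nexon best-responds to each possible Orbyt move:
- Std1 → Nexon plays Beta (best of -3, 5, 1); Orbyt gets 7.
- Std2 → Nexon plays Gamma (best of -5, -1, 10); Orbyt gets -3.
- Std3 → Nexon plays Gamma (best of 0, 2, 9); Orbyt gets 5.
- Std4 → Nexon plays Alpha (best of 8, 0, -2); Orbyt gets 1.
Among 7, -3, 5, 1, the best is 7 at Std1. Subgame-perfect outcome: (Beta, Std1) with payoffs (5, 7).
For the simultaneous game, intersect best replies.
Nexon's best replies: Std1→Beta; Std2→Gamma; Std3→Gamma; Std4→Alpha.
Orbyt's best replies: Alpha→Std4; Beta→Std2; Gamma→Std1.
Only (Alpha, Std4) has each player best-responding; Nash payoffs (8, 1).
Sequential outcome (Beta, Std1) differs from the Nash profile (Alpha, Std4).

no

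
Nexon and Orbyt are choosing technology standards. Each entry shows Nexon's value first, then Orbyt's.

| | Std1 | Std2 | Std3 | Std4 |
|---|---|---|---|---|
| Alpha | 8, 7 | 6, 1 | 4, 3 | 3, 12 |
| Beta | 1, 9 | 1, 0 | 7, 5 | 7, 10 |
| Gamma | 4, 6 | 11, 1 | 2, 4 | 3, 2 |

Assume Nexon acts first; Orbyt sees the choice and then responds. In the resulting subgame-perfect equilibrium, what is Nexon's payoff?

Backward induction with Nexon moving first.
- Alpha: Orbyt compares 7, 1, 3, 12 and picks Std4; Nexon would get 3.
- Beta: Orbyt compares 9, 0, 5, 10 and picks Std4; Nexon would get 7.
- Gamma: Orbyt compares 6, 1, 4, 2 and picks Std1; Nexon would get 4.
Nexon's induced payoffs are 3, 7, 4, so Nexon commits to Beta. Subgame-perfect outcome: (Beta, Std4) with payoffs (7, 10).

7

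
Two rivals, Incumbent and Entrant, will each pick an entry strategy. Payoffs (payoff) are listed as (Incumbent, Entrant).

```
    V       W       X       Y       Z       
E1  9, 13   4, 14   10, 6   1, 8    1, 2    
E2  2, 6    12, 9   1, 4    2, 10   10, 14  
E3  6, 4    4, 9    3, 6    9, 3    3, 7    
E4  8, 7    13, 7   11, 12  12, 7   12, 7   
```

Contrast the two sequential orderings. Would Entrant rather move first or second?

If Incumbent leads: Entrant's best replies are E1→W, E2→Z, E3→W, E4→X; Incumbent's induced payoffs 4, 10, 4, 11; outcome (E4, X), payoffs (11, 12).
If Entrant leads: Incumbent's best replies are V→E1, W→E4, X→E4, Y→E4, Z→E4; Entrant's induced payoffs 13, 7, 12, 7, 7; outcome (E1, V), payoffs (9, 13).
Entrant gets 13 moving first and 12 moving second, so Entrant prefers to move first.

first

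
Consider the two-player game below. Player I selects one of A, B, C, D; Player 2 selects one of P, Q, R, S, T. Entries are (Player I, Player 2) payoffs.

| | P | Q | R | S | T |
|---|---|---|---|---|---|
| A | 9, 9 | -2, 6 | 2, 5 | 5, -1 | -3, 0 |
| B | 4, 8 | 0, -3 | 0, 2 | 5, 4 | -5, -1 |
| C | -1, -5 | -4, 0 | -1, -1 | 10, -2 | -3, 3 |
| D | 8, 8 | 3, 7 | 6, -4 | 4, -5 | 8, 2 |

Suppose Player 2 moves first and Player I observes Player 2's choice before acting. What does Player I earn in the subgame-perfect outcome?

9

Backward induction with Player 2 moving first.
- P → Player I plays A (best of 9, 4, -1, 8); Player 2 gets 9.
- Q → Player I plays D (best of -2, 0, -4, 3); Player 2 gets 7.
- R → Player I plays D (best of 2, 0, -1, 6); Player 2 gets -4.
- S → Player I plays C (best of 5, 5, 10, 4); Player 2 gets -2.
- T → Player I plays D (best of -3, -5, -3, 8); Player 2 gets 2.
Among 9, 7, -4, -2, 2, the best is 9 at P. Subgame-perfect outcome: (A, P) with payoffs (9, 9).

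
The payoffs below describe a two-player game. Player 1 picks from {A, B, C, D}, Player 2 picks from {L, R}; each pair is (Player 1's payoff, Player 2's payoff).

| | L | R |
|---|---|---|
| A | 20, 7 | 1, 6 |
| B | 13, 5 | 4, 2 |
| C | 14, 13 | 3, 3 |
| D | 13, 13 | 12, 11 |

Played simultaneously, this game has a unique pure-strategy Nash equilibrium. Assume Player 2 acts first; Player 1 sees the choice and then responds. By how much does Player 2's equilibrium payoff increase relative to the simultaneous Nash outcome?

Solve by backward induction (Player 2 leads).
- L → Player 1 plays A (best of 20, 13, 14, 13); Player 2 gets 7.
- R → Player 1 plays D (best of 1, 4, 3, 12); Player 2 gets 11.
Among 7, 11, the best is 11 at R. Subgame-perfect outcome: (D, R) with payoffs (12, 11).
Under simultaneous play:
Player 1's best replies: L→A; R→D.
Player 2's best replies: A→L; B→L; C→L; D→L.
Only (A, L) has each player best-responding; Nash payoffs (20, 7).
Player 2's commitment gain: 11 − 7 = 4.

4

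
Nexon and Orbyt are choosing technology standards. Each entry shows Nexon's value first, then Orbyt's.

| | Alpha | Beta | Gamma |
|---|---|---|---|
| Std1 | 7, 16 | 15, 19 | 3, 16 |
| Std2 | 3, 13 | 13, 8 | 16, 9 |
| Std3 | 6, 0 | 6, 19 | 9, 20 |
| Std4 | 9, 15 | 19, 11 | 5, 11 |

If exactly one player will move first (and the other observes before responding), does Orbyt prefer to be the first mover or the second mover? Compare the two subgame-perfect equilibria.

If Nexon leads: Orbyt's best replies are Std1→Beta, Std2→Alpha, Std3→Gamma, Std4→Alpha; Nexon's induced payoffs 15, 3, 9, 9; outcome (Std1, Beta), payoffs (15, 19).
If Orbyt leads: Nexon's best replies are Alpha→Std4, Beta→Std4, Gamma→Std2; Orbyt's induced payoffs 15, 11, 9; outcome (Std4, Alpha), payoffs (9, 15).
Orbyt gets 15 moving first and 19 moving second, so Orbyt prefers to move second.

second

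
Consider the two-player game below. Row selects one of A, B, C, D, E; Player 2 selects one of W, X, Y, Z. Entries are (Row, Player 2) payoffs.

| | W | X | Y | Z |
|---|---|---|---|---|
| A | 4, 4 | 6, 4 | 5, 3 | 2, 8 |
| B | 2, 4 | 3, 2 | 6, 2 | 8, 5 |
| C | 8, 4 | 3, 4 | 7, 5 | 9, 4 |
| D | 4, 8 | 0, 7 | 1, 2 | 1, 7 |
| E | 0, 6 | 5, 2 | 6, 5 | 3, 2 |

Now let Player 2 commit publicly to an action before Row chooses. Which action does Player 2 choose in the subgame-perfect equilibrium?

Y

Backward induction with Player 2 moving first.
- W: BR = C, leader payoff 4.
- X: BR = A, leader payoff 4.
- Y: BR = C, leader payoff 5.
- Z: BR = C, leader payoff 4.
Maximizing over 4, 4, 5, 4, Player 2 chooses Y. Subgame-perfect outcome: (C, Y) with payoffs (7, 5).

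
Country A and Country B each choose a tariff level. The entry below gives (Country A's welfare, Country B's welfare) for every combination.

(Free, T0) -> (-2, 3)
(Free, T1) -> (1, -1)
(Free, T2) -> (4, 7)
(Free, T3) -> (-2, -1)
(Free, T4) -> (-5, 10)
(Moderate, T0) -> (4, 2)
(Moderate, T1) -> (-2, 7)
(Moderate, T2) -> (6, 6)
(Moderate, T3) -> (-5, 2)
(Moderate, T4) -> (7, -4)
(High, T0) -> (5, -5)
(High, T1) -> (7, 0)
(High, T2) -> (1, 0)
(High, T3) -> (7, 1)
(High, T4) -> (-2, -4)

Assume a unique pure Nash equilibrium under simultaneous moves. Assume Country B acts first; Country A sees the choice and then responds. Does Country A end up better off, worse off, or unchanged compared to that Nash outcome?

Solve by backward induction (Country B leads).
- T0: BR = High, leader payoff -5.
- T1: BR = High, leader payoff 0.
- T2: BR = Moderate, leader payoff 6.
- T3: BR = High, leader payoff 1.
- T4: BR = Moderate, leader payoff -4.
Among -5, 0, 6, 1, -4, the best is 6 at T2. Subgame-perfect outcome: (Moderate, T2) with payoffs (6, 6).
Under simultaneous play:
Country A's best replies: T0→High; T1→High; T2→Moderate; T3→High; T4→Moderate.
Country B's best replies: Free→T4; Moderate→T1; High→T3.
Only (High, T3) has each player best-responding; Nash payoffs (7, 1).
Country A earns 6 sequentially versus 7 at the Nash outcome: worse off.

worse off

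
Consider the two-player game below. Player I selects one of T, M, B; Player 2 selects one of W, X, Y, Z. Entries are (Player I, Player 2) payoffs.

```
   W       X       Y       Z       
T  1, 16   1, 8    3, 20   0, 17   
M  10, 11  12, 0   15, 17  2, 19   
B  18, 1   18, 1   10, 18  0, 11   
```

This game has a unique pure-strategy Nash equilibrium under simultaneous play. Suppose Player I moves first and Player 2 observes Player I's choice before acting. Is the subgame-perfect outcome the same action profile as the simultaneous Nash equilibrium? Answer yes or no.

Player 2 best-responds to each possible Player I move:
- T: BR = Y, leader payoff 3.
- M: BR = Z, leader payoff 2.
- B: BR = Y, leader payoff 10.
Player I's induced payoffs are 3, 2, 10, so Player I commits to B. Subgame-perfect outcome: (B, Y) with payoffs (10, 18).
Now find the simultaneous Nash equilibrium.
Player I's best replies: W→B; X→B; Y→M; Z→M.
Player 2's best replies: T→Y; M→Z; B→Y.
Only (M, Z) has each player best-responding; Nash payoffs (2, 19).
Sequential outcome (B, Y) differs from the Nash profile (M, Z).

no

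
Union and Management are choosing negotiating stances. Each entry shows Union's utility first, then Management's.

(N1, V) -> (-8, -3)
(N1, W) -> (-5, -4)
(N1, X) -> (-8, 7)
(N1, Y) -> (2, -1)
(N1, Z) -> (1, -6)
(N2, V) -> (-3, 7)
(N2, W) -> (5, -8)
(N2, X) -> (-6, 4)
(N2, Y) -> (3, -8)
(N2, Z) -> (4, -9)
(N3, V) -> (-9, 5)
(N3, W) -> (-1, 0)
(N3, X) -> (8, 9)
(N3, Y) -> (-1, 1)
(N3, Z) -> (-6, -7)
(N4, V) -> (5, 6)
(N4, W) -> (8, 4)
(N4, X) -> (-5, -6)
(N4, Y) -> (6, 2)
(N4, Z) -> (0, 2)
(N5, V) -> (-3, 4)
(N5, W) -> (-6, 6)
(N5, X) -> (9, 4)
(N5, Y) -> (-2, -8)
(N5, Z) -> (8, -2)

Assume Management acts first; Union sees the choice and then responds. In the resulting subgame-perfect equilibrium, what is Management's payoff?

Work backward from Union's decision.
- V → Union plays N4 (best of -8, -3, -9, 5, -3); Management gets 6.
- W → Union plays N4 (best of -5, 5, -1, 8, -6); Management gets 4.
- X → Union plays N5 (best of -8, -6, 8, -5, 9); Management gets 4.
- Y → Union plays N4 (best of 2, 3, -1, 6, -2); Management gets 2.
- Z → Union plays N5 (best of 1, 4, -6, 0, 8); Management gets -2.
Among 6, 4, 4, 2, -2, the best is 6 at V. Subgame-perfect outcome: (N4, V) with payoffs (5, 6).

6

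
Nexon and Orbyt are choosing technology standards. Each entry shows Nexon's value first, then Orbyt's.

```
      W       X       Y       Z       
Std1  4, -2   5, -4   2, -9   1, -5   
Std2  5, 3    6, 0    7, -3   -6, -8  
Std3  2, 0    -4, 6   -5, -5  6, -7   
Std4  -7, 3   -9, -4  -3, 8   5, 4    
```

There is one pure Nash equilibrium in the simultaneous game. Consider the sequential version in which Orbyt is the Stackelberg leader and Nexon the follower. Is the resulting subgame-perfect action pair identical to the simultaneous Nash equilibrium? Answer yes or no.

yes

Work backward from Nexon's decision.
- W: BR = Std2, leader payoff 3.
- X: BR = Std2, leader payoff 0.
- Y: BR = Std2, leader payoff -3.
- Z: BR = Std3, leader payoff -7.
Among 3, 0, -3, -7, the best is 3 at W. Subgame-perfect outcome: (Std2, W) with payoffs (5, 3).
Now find the simultaneous Nash equilibrium.
Nexon's best replies: W→Std2; X→Std2; Y→Std2; Z→Std3.
Orbyt's best replies: Std1→W; Std2→W; Std3→X; Std4→Y.
The unique mutual best reply is (Std2, W), giving (5, 3).
Sequential outcome (Std2, W) coincides with the Nash profile (Std2, W).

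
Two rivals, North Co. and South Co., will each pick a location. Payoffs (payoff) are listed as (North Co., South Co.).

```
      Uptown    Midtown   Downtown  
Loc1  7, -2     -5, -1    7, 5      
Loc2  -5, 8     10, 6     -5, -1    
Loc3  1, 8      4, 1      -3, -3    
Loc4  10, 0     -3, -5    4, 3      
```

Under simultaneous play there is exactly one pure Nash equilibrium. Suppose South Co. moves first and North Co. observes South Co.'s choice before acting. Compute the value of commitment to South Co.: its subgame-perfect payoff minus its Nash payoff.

1

Solve by backward induction (South Co. leads).
- Uptown: BR = Loc4, leader payoff 0.
- Midtown: BR = Loc2, leader payoff 6.
- Downtown: BR = Loc1, leader payoff 5.
South Co.'s induced payoffs are 0, 6, 5, so South Co. commits to Midtown. Subgame-perfect outcome: (Loc2, Midtown) with payoffs (10, 6).
Under simultaneous play:
North Co.'s best replies: Uptown→Loc4; Midtown→Loc2; Downtown→Loc1.
South Co.'s best replies: Loc1→Downtown; Loc2→Uptown; Loc3→Uptown; Loc4→Downtown.
The unique mutual best reply is (Loc1, Downtown), giving (7, 5).
South Co.'s commitment gain: 6 − 5 = 1.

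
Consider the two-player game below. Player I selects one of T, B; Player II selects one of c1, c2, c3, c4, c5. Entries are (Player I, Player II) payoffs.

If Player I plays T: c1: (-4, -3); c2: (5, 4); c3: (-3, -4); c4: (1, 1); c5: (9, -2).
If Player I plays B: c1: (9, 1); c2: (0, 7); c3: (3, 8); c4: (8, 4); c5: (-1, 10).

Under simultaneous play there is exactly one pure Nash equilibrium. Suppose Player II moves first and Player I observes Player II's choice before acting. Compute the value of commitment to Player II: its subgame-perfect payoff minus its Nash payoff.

4

Solve by backward induction (Player II leads).
- c1: BR = B, leader payoff 1.
- c2: BR = T, leader payoff 4.
- c3: BR = B, leader payoff 8.
- c4: BR = B, leader payoff 4.
- c5: BR = T, leader payoff -2.
Maximizing over 1, 4, 8, 4, -2, Player II chooses c3. Subgame-perfect outcome: (B, c3) with payoffs (3, 8).
Under simultaneous play:
Player I's best replies: c1→B; c2→T; c3→B; c4→B; c5→T.
Player II's best replies: T→c2; B→c5.
Only (T, c2) has each player best-responding; Nash payoffs (5, 4).
Player II's commitment gain: 8 − 4 = 4.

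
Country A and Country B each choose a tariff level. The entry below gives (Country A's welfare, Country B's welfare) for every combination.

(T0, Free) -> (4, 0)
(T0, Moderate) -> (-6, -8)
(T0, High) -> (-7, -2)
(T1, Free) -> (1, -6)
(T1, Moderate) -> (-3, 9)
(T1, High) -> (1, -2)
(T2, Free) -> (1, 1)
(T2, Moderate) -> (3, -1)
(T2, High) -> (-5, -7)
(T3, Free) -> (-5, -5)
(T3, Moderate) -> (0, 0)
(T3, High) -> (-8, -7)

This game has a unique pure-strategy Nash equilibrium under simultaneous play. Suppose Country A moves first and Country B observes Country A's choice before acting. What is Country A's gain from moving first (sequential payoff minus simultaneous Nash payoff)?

Work backward from Country B's decision.
- T0: Country B compares 0, -8, -2 and picks Free; Country A would get 4.
- T1: Country B compares -6, 9, -2 and picks Moderate; Country A would get -3.
- T2: Country B compares 1, -1, -7 and picks Free; Country A would get 1.
- T3: Country B compares -5, 0, -7 and picks Moderate; Country A would get 0.
Maximizing over 4, -3, 1, 0, Country A chooses T0. Subgame-perfect outcome: (T0, Free) with payoffs (4, 0).
Under simultaneous play:
Country A's best replies: Free→T0; Moderate→T2; High→T1.
Country B's best replies: T0→Free; T1→Moderate; T2→Free; T3→Moderate.
Only (T0, Free) has each player best-responding; Nash payoffs (4, 0).
Country A's commitment gain: 4 − 4 = 0.

0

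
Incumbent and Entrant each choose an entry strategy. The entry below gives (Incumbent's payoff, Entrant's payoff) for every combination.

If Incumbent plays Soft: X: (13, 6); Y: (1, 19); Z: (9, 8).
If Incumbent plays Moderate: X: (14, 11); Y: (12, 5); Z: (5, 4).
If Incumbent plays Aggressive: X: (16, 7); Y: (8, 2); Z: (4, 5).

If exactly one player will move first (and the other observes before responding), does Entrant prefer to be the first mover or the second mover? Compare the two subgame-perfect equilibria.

first

If Incumbent leads: Entrant's best replies are Soft→Y, Moderate→X, Aggressive→X; Incumbent's induced payoffs 1, 14, 16; outcome (Aggressive, X), payoffs (16, 7).
If Entrant leads: Incumbent's best replies are X→Aggressive, Y→Moderate, Z→Soft; Entrant's induced payoffs 7, 5, 8; outcome (Soft, Z), payoffs (9, 8).
Entrant gets 8 moving first and 7 moving second, so Entrant prefers to move first.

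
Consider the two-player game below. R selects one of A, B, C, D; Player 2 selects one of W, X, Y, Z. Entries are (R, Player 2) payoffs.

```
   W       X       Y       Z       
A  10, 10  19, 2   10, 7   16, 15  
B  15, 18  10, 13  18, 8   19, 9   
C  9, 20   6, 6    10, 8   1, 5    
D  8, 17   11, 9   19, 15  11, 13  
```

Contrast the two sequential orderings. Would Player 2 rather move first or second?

If R leads: Player 2's best replies are A→Z, B→W, C→W, D→W; R's induced payoffs 16, 15, 9, 8; outcome (A, Z), payoffs (16, 15).
If Player 2 leads: R's best replies are W→B, X→A, Y→D, Z→B; Player 2's induced payoffs 18, 2, 15, 9; outcome (B, W), payoffs (15, 18).
Player 2 gets 18 moving first and 15 moving second, so Player 2 prefers to move first.

first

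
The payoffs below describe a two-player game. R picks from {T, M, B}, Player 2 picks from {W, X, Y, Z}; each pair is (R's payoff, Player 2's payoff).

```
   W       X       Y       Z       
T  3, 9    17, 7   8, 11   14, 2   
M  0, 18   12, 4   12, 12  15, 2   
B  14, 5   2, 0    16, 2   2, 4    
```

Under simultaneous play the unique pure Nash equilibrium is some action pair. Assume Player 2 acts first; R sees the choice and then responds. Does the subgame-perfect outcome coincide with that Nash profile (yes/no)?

Work backward from R's decision.
- W: R compares 3, 0, 14 and picks B; Player 2 would get 5.
- X: R compares 17, 12, 2 and picks T; Player 2 would get 7.
- Y: R compares 8, 12, 16 and picks B; Player 2 would get 2.
- Z: R compares 14, 15, 2 and picks M; Player 2 would get 2.
Player 2's induced payoffs are 5, 7, 2, 2, so Player 2 commits to X. Subgame-perfect outcome: (T, X) with payoffs (17, 7).
Now find the simultaneous Nash equilibrium.
R's best replies: W→B; X→T; Y→B; Z→M.
Player 2's best replies: T→Y; M→W; B→W.
The unique mutual best reply is (B, W), giving (14, 5).
Sequential outcome (T, X) differs from the Nash profile (B, W).

no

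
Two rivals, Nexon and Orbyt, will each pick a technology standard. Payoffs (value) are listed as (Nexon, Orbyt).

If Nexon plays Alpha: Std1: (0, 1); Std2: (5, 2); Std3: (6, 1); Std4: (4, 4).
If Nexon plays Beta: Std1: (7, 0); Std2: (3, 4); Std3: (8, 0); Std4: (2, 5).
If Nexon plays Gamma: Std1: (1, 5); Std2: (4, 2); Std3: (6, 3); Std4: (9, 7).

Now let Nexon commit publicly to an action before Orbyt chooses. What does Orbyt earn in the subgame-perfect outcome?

Solve by backward induction (Nexon leads).
- Alpha → Orbyt plays Std4 (best of 1, 2, 1, 4); Nexon gets 4.
- Beta → Orbyt plays Std4 (best of 0, 4, 0, 5); Nexon gets 2.
- Gamma → Orbyt plays Std4 (best of 5, 2, 3, 7); Nexon gets 9.
Nexon's induced payoffs are 4, 2, 9, so Nexon commits to Gamma. Subgame-perfect outcome: (Gamma, Std4) with payoffs (9, 7).

7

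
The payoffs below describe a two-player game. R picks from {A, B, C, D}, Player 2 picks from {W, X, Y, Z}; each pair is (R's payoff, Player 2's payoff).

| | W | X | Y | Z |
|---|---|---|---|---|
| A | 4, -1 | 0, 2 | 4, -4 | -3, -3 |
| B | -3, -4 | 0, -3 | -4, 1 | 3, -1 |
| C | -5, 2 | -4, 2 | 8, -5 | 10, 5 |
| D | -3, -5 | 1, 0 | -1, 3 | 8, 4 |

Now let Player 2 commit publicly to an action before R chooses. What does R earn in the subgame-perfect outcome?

10

Solve by backward induction (Player 2 leads).
- W: BR = A, leader payoff -1.
- X: BR = D, leader payoff 0.
- Y: BR = C, leader payoff -5.
- Z: BR = C, leader payoff 5.
Player 2's induced payoffs are -1, 0, -5, 5, so Player 2 commits to Z. Subgame-perfect outcome: (C, Z) with payoffs (10, 5).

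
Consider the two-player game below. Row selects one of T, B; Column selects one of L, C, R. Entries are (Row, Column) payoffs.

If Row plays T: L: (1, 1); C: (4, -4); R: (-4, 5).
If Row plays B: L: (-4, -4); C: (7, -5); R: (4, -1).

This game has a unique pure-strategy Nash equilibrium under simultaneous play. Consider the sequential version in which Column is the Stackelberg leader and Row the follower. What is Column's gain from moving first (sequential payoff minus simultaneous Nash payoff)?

Work backward from Row's decision.
- L: Row compares 1, -4 and picks T; Column would get 1.
- C: Row compares 4, 7 and picks B; Column would get -5.
- R: Row compares -4, 4 and picks B; Column would get -1.
Maximizing over 1, -5, -1, Column chooses L. Subgame-perfect outcome: (T, L) with payoffs (1, 1).
Under simultaneous play:
Row's best replies: L→T; C→B; R→B.
Column's best replies: T→R; B→R.
Only (B, R) has each player best-responding; Nash payoffs (4, -1).
Column's commitment gain: 1 − -1 = 2.

2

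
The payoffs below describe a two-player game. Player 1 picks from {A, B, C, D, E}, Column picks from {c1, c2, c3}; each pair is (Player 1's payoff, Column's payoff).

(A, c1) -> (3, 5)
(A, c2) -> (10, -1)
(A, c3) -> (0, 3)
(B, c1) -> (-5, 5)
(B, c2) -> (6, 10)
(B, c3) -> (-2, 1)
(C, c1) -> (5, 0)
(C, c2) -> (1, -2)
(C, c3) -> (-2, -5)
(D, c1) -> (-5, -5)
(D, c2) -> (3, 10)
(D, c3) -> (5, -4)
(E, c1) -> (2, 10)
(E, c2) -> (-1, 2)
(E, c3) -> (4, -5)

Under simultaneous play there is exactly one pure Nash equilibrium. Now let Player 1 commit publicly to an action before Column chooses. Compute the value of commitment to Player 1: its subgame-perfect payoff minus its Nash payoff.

1

Column best-responds to each possible Player 1 move:
- A: BR = c1, leader payoff 3.
- B: BR = c2, leader payoff 6.
- C: BR = c1, leader payoff 5.
- D: BR = c2, leader payoff 3.
- E: BR = c1, leader payoff 2.
Player 1's induced payoffs are 3, 6, 5, 3, 2, so Player 1 commits to B. Subgame-perfect outcome: (B, c2) with payoffs (6, 10).
For the simultaneous game, intersect best replies.
Player 1's best replies: c1→C; c2→A; c3→D.
Column's best replies: A→c1; B→c2; C→c1; D→c2; E→c1.
The unique mutual best reply is (C, c1), giving (5, 0).
Player 1's commitment gain: 6 − 5 = 1.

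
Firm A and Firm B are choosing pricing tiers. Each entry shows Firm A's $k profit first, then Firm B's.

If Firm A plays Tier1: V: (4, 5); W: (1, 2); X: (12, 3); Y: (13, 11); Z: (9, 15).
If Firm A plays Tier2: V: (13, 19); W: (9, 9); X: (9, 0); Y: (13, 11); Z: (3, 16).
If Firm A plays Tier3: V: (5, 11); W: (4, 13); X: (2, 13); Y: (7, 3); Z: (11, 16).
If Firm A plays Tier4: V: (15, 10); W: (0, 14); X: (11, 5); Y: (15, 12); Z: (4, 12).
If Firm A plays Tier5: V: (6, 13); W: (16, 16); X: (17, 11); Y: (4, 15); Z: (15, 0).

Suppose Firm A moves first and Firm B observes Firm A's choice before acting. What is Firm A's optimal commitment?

Solve by backward induction (Firm A leads).
- Tier1: BR = Z, leader payoff 9.
- Tier2: BR = V, leader payoff 13.
- Tier3: BR = Z, leader payoff 11.
- Tier4: BR = W, leader payoff 0.
- Tier5: BR = W, leader payoff 16.
Maximizing over 9, 13, 11, 0, 16, Firm A chooses Tier5. Subgame-perfect outcome: (Tier5, W) with payoffs (16, 16).

Tier5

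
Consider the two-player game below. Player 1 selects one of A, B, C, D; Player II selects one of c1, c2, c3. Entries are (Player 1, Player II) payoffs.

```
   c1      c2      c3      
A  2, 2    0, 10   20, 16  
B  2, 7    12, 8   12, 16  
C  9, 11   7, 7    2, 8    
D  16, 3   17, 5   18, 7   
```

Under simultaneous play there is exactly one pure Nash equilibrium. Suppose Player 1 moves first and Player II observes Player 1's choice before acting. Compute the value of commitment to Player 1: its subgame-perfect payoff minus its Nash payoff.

0

Player II best-responds to each possible Player 1 move:
- A: BR = c3, leader payoff 20.
- B: BR = c3, leader payoff 12.
- C: BR = c1, leader payoff 9.
- D: BR = c3, leader payoff 18.
Player 1's induced payoffs are 20, 12, 9, 18, so Player 1 commits to A. Subgame-perfect outcome: (A, c3) with payoffs (20, 16).
Under simultaneous play:
Player 1's best replies: c1→D; c2→D; c3→A.
Player II's best replies: A→c3; B→c3; C→c1; D→c3.
The unique mutual best reply is (A, c3), giving (20, 16).
Player 1's commitment gain: 20 − 20 = 0.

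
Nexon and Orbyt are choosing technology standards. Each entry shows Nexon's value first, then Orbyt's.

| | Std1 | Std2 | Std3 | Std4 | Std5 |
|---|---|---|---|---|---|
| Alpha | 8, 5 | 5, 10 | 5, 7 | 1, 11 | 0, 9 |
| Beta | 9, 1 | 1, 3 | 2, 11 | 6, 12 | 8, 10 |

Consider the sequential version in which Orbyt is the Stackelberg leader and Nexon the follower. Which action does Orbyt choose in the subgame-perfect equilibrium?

Std4

Work backward from Nexon's decision.
- Std1: Nexon compares 8, 9 and picks Beta; Orbyt would get 1.
- Std2: Nexon compares 5, 1 and picks Alpha; Orbyt would get 10.
- Std3: Nexon compares 5, 2 and picks Alpha; Orbyt would get 7.
- Std4: Nexon compares 1, 6 and picks Beta; Orbyt would get 12.
- Std5: Nexon compares 0, 8 and picks Beta; Orbyt would get 10.
Maximizing over 1, 10, 7, 12, 10, Orbyt chooses Std4. Subgame-perfect outcome: (Beta, Std4) with payoffs (6, 12).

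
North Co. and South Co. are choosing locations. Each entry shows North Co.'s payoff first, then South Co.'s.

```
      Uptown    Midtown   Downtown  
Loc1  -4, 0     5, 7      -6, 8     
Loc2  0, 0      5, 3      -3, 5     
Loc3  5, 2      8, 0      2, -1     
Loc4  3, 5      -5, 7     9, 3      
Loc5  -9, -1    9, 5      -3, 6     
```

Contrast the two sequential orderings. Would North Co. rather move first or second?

second

If North Co. leads: South Co.'s best replies are Loc1→Downtown, Loc2→Downtown, Loc3→Uptown, Loc4→Midtown, Loc5→Downtown; North Co.'s induced payoffs -6, -3, 5, -5, -3; outcome (Loc3, Uptown), payoffs (5, 2).
If South Co. leads: North Co.'s best replies are Uptown→Loc3, Midtown→Loc5, Downtown→Loc4; South Co.'s induced payoffs 2, 5, 3; outcome (Loc5, Midtown), payoffs (9, 5).
North Co. gets 5 moving first and 9 moving second, so North Co. prefers to move second.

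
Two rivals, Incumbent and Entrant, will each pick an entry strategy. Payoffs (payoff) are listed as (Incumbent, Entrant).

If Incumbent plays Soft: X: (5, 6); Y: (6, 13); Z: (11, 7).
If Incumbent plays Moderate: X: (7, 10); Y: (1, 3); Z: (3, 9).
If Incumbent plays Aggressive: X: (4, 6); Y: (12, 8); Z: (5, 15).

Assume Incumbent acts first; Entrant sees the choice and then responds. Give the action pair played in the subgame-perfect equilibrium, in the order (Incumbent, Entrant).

Solve by backward induction (Incumbent leads).
- Soft → Entrant plays Y (best of 6, 13, 7); Incumbent gets 6.
- Moderate → Entrant plays X (best of 10, 3, 9); Incumbent gets 7.
- Aggressive → Entrant plays Z (best of 6, 8, 15); Incumbent gets 5.
Maximizing over 6, 7, 5, Incumbent chooses Moderate. Subgame-perfect outcome: (Moderate, X) with payoffs (7, 10).

(Moderate, X)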